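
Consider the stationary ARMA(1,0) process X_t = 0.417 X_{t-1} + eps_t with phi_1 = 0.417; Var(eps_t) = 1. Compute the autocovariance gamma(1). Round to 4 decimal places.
\gamma(1) = 0.5048

Multiply the model equation by X_{t-k} and take expectations. With theta_0 = psi_0 = 1 and psi_j the MA(infinity) weights, this gives
  gamma(k) - sum_i phi_i gamma(k-i) = c_k,
  c_k = sigma^2 * sum_{j=k..q} theta_j psi_{j-k}   (c_k = 0 for k > q),
using gamma(-m) = gamma(m).
Pure AR (q = 0): c_0 = sigma^2 = 1, c_k = 0 for k >= 1.
Equations for k = 0 and k = 1 (AR order 1):
  gamma(0) = phi_1 gamma(1) + c_0
  gamma(1) = phi_1 gamma(0) + c_1
Substituting the second into the first: gamma(0) (1 - phi_1^2) = c_0 + phi_1 c_1, so
  gamma(0) = c_0 / (1 - phi_1^2) = 1 / (1 - (0.417)^2) = 1 / 0.826111 = 1.210491.
  gamma(1) = phi_1 gamma(0) = (0.417)(1.210491) = 0.504775.
Therefore gamma(1) = 0.5048 (to 4 decimal places).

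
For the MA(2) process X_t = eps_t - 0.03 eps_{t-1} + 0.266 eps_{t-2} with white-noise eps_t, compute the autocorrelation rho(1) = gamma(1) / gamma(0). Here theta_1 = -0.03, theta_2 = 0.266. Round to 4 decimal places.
\rho(1) = -0.0354

For an MA(q) process with theta_0 = 1, the autocovariance is
  gamma(k) = sigma^2 * sum_{i=0..q-k} theta_i * theta_{i+k},
and rho(k) = gamma(k) / gamma(0). Sigma^2 cancels.
  numerator   = (1)*(-0.03) + (-0.03)*(0.266) = -0.03798.
  denominator = (1)^2 + (-0.03)^2 + (0.266)^2 = 1.071656.
  rho(1) = -0.03798 / 1.071656 = -0.0354.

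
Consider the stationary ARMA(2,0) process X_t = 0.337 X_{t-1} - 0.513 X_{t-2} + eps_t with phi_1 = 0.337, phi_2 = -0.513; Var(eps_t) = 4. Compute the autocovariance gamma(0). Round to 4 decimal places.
\gamma(0) = 5.7120

Multiply the model equation by X_{t-k} and take expectations. With theta_0 = psi_0 = 1 and psi_j the MA(infinity) weights, this gives
  gamma(k) - sum_i phi_i gamma(k-i) = c_k,
  c_k = sigma^2 * sum_{j=k..q} theta_j psi_{j-k}   (c_k = 0 for k > q),
using gamma(-m) = gamma(m).
Pure AR (q = 0): c_0 = sigma^2 = 4, c_k = 0 for k >= 1.
Equations for k = 0, 1, 2 (AR order 2, c_2 = 0):
  (E0) gamma(0) = phi_1 gamma(1) + phi_2 gamma(2) + c_0
  (E1) gamma(1) = phi_1 gamma(0) + phi_2 gamma(1) + c_1
  (E2) gamma(2) = phi_1 gamma(1) + phi_2 gamma(0)
From (E1): gamma(1) = A gamma(0) + B with
  A = phi_1 / (1 - phi_2) = 0.337 / 1.513 = 0.222736,   B = c_1 / (1 - phi_2) = 0 / 1.513 = 0.
Insert (E2) into (E0): gamma(0) (1 - phi_2^2) = phi_1 (1 + phi_2) gamma(1) + c_0.
  phi_1 (1 + phi_2) = (0.337)(0.487) = 0.164119,   1 - phi_2^2 = 0.736831.
Replace gamma(1) by A gamma(0) + B and collect gamma(0):
  gamma(0) [0.736831 - (0.164119)(0.222736)] = c_0 = 4
  gamma(0) * 0.700276 = 4
  gamma(0) = 4 / 0.700276 = 5.712036.
Therefore gamma(0) = 5.7120 (to 4 decimal places).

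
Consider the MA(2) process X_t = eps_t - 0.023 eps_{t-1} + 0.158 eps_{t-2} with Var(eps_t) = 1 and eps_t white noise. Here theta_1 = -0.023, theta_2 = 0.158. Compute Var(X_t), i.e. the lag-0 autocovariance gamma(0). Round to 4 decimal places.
\gamma(0) = 1.0255

For an MA(q) process X_t = eps_t + sum_i theta_i eps_{t-i} with
Var(eps_t) = sigma^2, the variance is
  gamma(0) = sigma^2 * (1 + sum_i theta_i^2).
  sum_i theta_i^2 = (-0.023)^2 + (0.158)^2 = 0.000529 + 0.024964 = 0.025493.
  gamma(0) = 1 * (1 + 0.025493) = 1 * 1.025493 = 1.025493, which rounds to 1.0255.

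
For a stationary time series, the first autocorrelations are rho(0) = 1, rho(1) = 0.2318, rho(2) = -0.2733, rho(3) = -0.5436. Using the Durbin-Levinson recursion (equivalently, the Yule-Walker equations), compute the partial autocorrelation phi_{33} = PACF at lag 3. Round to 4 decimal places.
\phi_{33} = -0.4539

The PACF at lag k is phi_{kk}, the last component of the solution
to the Yule-Walker system G_k phi = r_k where
  (G_k)_{ij} = rho(|i - j|), (r_k)_i = rho(i), i,j = 1..k.
Equivalently, Durbin-Levinson gives phi_{kk} iteratively:
  phi_{11} = rho(1)
  phi_{kk} = [rho(k) - sum_{j=1..k-1} phi_{k-1,j} rho(k-j)]
            / [1 - sum_{j=1..k-1} phi_{k-1,j} rho(j)],
  phi_{k,j} = phi_{k-1,j} - phi_{kk} phi_{k-1,k-j},  j = 1..k-1.
Step k = 1:
  phi_11 = rho(1) = 0.2318.
Step k = 2:
  phi_22 = [rho(2) - phi_11 rho(1)] / [1 - phi_11 rho(1)] = [-0.2733 - (0.2318)(0.2318)] / [1 - (0.2318)(0.2318)]
         = -0.32703124 / 0.94626876 = -0.345601.
  Update: phi_21 = phi_11 - phi_22 phi_11 = 0.2318 - (-0.345601)(0.2318) = 0.31191.
Step k = 3:
  phi_33 = [rho(3) - phi_21 rho(2) - phi_22 rho(1)] / [1 - phi_21 rho(1) - phi_22 rho(2)]
    numerator   = -0.5436 - (0.31191)(-0.2733) - (-0.345601)(0.2318) = -0.37824466
    denominator = 1 - (0.31191)(0.2318) - (-0.345601)(-0.2733) = 0.8332465
  phi_33 = -0.37824466 / 0.8332465 = -0.4539.
Therefore phi_{33} = -0.4539.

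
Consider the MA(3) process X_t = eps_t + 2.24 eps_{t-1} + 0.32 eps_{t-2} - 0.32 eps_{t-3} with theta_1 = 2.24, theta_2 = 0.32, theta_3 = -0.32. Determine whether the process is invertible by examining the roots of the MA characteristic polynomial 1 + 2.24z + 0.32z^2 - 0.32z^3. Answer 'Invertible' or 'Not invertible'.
\text{Not invertible}

The MA(q) characteristic polynomial is P(z) = 1 + 2.24z + 0.32z^2 - 0.32z^3.
Invertibility requires all roots to lie outside the unit circle, i.e. |z| > 1 for every root.
Degree 3: look for a simple real root z0 first, then factor out (1 - z/z0) and solve the remaining quadratic.
Testing z0 = -0.5: P(-0.5) = 1 + (2.24)(-0.5) + (0.32)(-0.5)^2 + (-0.32)(-0.5)^3
  = 1 + (-1.12) + (0.08) + (0.04) = 0.  So z_0 = -0.5 is a root, |z_0| = 0.5.
Divide out the factor (1 + 2 z) = (1 - z/z0) (since 1/z0 = -2):
  P(z) = (1 + 2 z)(1 + (0.24) z + (-0.16) z^2)
  [check: z-coef 0.24 - (-2) = 2.24; z^2-coef -0.16 - (-2)(0.24) = 0.32; z^3-coef -(-2)(-0.16) = -0.32.]
Remaining roots from the quadratic factor 1 + (0.24) z + (-0.16) z^2:
  Set 1 + (0.24) z + (-0.16) z^2 = 0, i.e. a z^2 + b z + c = 0 with a = -0.16, b = 0.24, c = 1.
  Discriminant D = b^2 - 4ac = (0.24)^2 - 4*(-0.16)*1 = 0.0576 - (-0.64) = 0.6976.
  D >= 0, so the roots are real: z = (-b +/- sqrt(D)) / (2a) = (-0.24 +/- 0.835225) / (-0.32).
    z_1 = (-0.24 + 0.835225) / (-0.32) = -1.8601,   |z_1| = 1.8601.
    z_2 = (-0.24 - 0.835225) / (-0.32) = 3.3601,   |z_2| = 3.3601.
Moduli of all roots: 0.5000, 1.8601, 3.3601.
All moduli strictly greater than 1? No.
Verdict: Not invertible.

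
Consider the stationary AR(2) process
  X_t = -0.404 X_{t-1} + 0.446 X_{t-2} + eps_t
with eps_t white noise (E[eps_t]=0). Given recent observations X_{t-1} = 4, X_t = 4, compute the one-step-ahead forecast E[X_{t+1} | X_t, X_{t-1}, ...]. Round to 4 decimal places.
E[X_{t+1} \mid \mathcal F_t] = 0.1680

For an AR(p) model X_t = c + sum_i phi_i X_{t-i} + eps_t, the
one-step-ahead conditional mean is
  E[X_{t+1} | X_t, ...] = c + sum_i phi_i X_{t+1-i}.
Substitute known values:
  E[X_{t+1} | ...] = (-0.404) * (4) + (0.446) * (4)
                   = 0.1680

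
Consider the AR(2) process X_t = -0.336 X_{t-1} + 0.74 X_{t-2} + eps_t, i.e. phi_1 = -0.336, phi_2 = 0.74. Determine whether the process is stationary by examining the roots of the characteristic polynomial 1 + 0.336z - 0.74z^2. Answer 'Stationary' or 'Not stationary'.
\text{Not stationary}

The AR(p) characteristic polynomial is P(z) = 1 + 0.336z - 0.74z^2.
Stationarity requires all roots to lie outside the unit circle, i.e. |z| > 1 for every root.
Set 1 + (0.336) z + (-0.74) z^2 = 0, i.e. a z^2 + b z + c = 0 with a = -0.74, b = 0.336, c = 1.
Discriminant D = b^2 - 4ac = (0.336)^2 - 4*(-0.74)*1 = 0.112896 - (-2.96) = 3.072896.
D >= 0, so the roots are real: z = (-b +/- sqrt(D)) / (2a) = (-0.336 +/- 1.752968) / (-1.48).
  z_1 = (-0.336 + 1.752968) / (-1.48) = -0.9574,   |z_1| = 0.9574.
  z_2 = (-0.336 - 1.752968) / (-1.48) = 1.4115,   |z_2| = 1.4115.
Moduli of all roots: 0.9574, 1.4115.
All moduli strictly greater than 1? No.
Verdict: Not stationary.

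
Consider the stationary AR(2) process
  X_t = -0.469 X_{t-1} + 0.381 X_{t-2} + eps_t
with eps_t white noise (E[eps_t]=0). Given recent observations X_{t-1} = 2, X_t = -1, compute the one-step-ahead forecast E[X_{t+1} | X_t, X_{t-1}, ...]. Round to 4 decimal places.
E[X_{t+1} \mid \mathcal F_t] = 1.2310

For an AR(p) model X_t = c + sum_i phi_i X_{t-i} + eps_t, the
one-step-ahead conditional mean is
  E[X_{t+1} | X_t, ...] = c + sum_i phi_i X_{t+1-i}.
Substitute known values:
  E[X_{t+1} | ...] = (-0.469) * (-1) + (0.381) * (2)
                   = 1.2310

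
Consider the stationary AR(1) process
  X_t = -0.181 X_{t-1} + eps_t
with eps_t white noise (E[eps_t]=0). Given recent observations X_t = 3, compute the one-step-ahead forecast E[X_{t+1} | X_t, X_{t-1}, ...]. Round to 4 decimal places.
E[X_{t+1} \mid \mathcal F_t] = -0.5430

For an AR(p) model X_t = c + sum_i phi_i X_{t-i} + eps_t, the
one-step-ahead conditional mean is
  E[X_{t+1} | X_t, ...] = c + sum_i phi_i X_{t+1-i}.
Substitute known values:
  E[X_{t+1} | ...] = (-0.181) * (3)
                   = -0.5430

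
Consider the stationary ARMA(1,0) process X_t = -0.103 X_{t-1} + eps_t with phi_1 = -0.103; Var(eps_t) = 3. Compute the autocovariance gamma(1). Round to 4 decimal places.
\gamma(1) = -0.3123

Multiply the model equation by X_{t-k} and take expectations. With theta_0 = psi_0 = 1 and psi_j the MA(infinity) weights, this gives
  gamma(k) - sum_i phi_i gamma(k-i) = c_k,
  c_k = sigma^2 * sum_{j=k..q} theta_j psi_{j-k}   (c_k = 0 for k > q),
using gamma(-m) = gamma(m).
Pure AR (q = 0): c_0 = sigma^2 = 3, c_k = 0 for k >= 1.
Equations for k = 0 and k = 1 (AR order 1):
  gamma(0) = phi_1 gamma(1) + c_0
  gamma(1) = phi_1 gamma(0) + c_1
Substituting the second into the first: gamma(0) (1 - phi_1^2) = c_0 + phi_1 c_1, so
  gamma(0) = c_0 / (1 - phi_1^2) = 3 / (1 - (-0.103)^2) = 3 / 0.989391 = 3.032168.
  gamma(1) = phi_1 gamma(0) = (-0.103)(3.032168) = -0.312313.
Therefore gamma(1) = -0.3123 (to 4 decimal places).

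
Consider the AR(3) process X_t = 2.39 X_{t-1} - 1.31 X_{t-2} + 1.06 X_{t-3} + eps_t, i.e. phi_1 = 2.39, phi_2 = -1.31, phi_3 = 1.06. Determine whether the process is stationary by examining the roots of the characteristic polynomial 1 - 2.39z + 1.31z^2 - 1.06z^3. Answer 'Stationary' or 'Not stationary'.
\text{Not stationary}

The AR(p) characteristic polynomial is P(z) = 1 - 2.39z + 1.31z^2 - 1.06z^3.
Stationarity requires all roots to lie outside the unit circle, i.e. |z| > 1 for every root.
Degree 3: look for a simple real root z0 first, then factor out (1 - z/z0) and solve the remaining quadratic.
Testing z0 = 0.5: P(0.5) = 1 + (-2.39)(0.5) + (1.31)(0.5)^2 + (-1.06)(0.5)^3
  = 1 + (-1.195) + (0.3275) + (-0.1325) = 0.  So z_0 = 0.5 is a root, |z_0| = 0.5.
Divide out the factor (1 - 2 z) = (1 - z/z0) (since 1/z0 = 2):
  P(z) = (1 - 2 z)(1 + (-0.39) z + (0.53) z^2)
  [check: z-coef -0.39 - (2) = -2.39; z^2-coef 0.53 - (2)(-0.39) = 1.31; z^3-coef -(2)(0.53) = -1.06.]
Remaining roots from the quadratic factor 1 + (-0.39) z + (0.53) z^2:
  Set 1 + (-0.39) z + (0.53) z^2 = 0, i.e. a z^2 + b z + c = 0 with a = 0.53, b = -0.39, c = 1.
  Discriminant D = b^2 - 4ac = (-0.39)^2 - 4*(0.53)*1 = 0.1521 - (2.12) = -1.9679.
  D < 0, so the roots are the complex-conjugate pair z = (-b +/- i sqrt(-D)) / (2a) = 0.3679 +/- 1.3234i.
  For a conjugate pair |z|^2 = z * conj(z) = (product of roots) = c/a = 1/(0.53) = 1.886792, so |z| = sqrt(1.886792) = 1.3736 for both roots.
Moduli of all roots: 0.5000, 1.3736, 1.3736.
All moduli strictly greater than 1? No.
Verdict: Not stationary.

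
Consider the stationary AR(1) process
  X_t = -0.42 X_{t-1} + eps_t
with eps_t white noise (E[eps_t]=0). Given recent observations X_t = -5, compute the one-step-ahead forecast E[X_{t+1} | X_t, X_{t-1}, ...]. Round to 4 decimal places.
E[X_{t+1} \mid \mathcal F_t] = 2.1000

For an AR(p) model X_t = c + sum_i phi_i X_{t-i} + eps_t, the
one-step-ahead conditional mean is
  E[X_{t+1} | X_t, ...] = c + sum_i phi_i X_{t+1-i}.
Substitute known values:
  E[X_{t+1} | ...] = (-0.42) * (-5)
                   = 2.1000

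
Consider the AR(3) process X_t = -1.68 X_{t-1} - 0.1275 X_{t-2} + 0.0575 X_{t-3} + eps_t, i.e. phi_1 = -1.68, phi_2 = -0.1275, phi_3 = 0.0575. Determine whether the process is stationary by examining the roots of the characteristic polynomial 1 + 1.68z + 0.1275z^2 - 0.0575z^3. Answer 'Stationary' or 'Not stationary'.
\text{Not stationary}

The AR(p) characteristic polynomial is P(z) = 1 + 1.68z + 0.1275z^2 - 0.0575z^3.
Stationarity requires all roots to lie outside the unit circle, i.e. |z| > 1 for every root.
Degree 3: look for a simple real root z0 first, then factor out (1 - z/z0) and solve the remaining quadratic.
Testing z0 = -4: P(-4) = 1 + (1.68)(-4) + (0.1275)(-4)^2 + (-0.0575)(-4)^3
  = 1 + (-6.72) + (2.04) + (3.68) = 0.  So z_0 = -4 is a root, |z_0| = 4.
Divide out the factor (1 + 0.25 z) = (1 - z/z0) (since 1/z0 = -0.25):
  P(z) = (1 + 0.25 z)(1 + (1.43) z + (-0.23) z^2)
  [check: z-coef 1.43 - (-0.25) = 1.68; z^2-coef -0.23 - (-0.25)(1.43) = 0.1275; z^3-coef -(-0.25)(-0.23) = -0.0575.]
Remaining roots from the quadratic factor 1 + (1.43) z + (-0.23) z^2:
  Set 1 + (1.43) z + (-0.23) z^2 = 0, i.e. a z^2 + b z + c = 0 with a = -0.23, b = 1.43, c = 1.
  Discriminant D = b^2 - 4ac = (1.43)^2 - 4*(-0.23)*1 = 2.0449 - (-0.92) = 2.9649.
  D >= 0, so the roots are real: z = (-b +/- sqrt(D)) / (2a) = (-1.43 +/- 1.721888) / (-0.46).
    z_1 = (-1.43 + 1.721888) / (-0.46) = -0.6345,   |z_1| = 0.6345.
    z_2 = (-1.43 - 1.721888) / (-0.46) = 6.8519,   |z_2| = 6.8519.
Moduli of all roots: 4.0000, 0.6345, 6.8519.
All moduli strictly greater than 1? No.
Verdict: Not stationary.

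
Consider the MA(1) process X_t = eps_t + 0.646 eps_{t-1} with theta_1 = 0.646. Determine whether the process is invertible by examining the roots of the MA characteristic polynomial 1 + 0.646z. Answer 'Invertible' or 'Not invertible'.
\text{Invertible}

The MA(q) characteristic polynomial is P(z) = 1 + 0.646z.
Invertibility requires all roots to lie outside the unit circle, i.e. |z| > 1 for every root.
This is linear in z: 1 + (0.646) z = 0  =>  z = -1/(0.646) = -1.547988,  |z| = 1.547988.
Moduli of all roots: 1.5480.
All moduli strictly greater than 1? Yes.
Verdict: Invertible.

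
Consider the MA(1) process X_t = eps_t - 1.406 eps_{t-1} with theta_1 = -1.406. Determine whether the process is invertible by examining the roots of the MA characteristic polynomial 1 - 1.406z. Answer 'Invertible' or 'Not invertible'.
\text{Not invertible}

The MA(q) characteristic polynomial is P(z) = 1 - 1.406z.
Invertibility requires all roots to lie outside the unit circle, i.e. |z| > 1 for every root.
This is linear in z: 1 + (-1.406) z = 0  =>  z = -1/(-1.406) = 0.711238,  |z| = 0.711238.
Moduli of all roots: 0.7112.
All moduli strictly greater than 1? No.
Verdict: Not invertible.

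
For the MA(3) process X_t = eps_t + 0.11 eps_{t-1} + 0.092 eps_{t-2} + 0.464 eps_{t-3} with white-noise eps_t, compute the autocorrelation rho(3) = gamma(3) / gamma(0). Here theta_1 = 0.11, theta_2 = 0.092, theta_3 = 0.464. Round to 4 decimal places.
\rho(3) = 0.3754

For an MA(q) process with theta_0 = 1, the autocovariance is
  gamma(k) = sigma^2 * sum_{i=0..q-k} theta_i * theta_{i+k},
and rho(k) = gamma(k) / gamma(0). Sigma^2 cancels.
  numerator   = (1)*(0.464) = 0.464.
  denominator = (1)^2 + (0.11)^2 + (0.092)^2 + (0.464)^2 = 1.23586.
  rho(3) = 0.464 / 1.23586 = 0.3754.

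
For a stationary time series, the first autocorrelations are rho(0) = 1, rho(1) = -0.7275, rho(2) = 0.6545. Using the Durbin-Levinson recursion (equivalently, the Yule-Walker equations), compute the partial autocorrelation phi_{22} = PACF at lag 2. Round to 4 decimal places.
\phi_{22} = 0.2661

The PACF at lag k is phi_{kk}, the last component of the solution
to the Yule-Walker system G_k phi = r_k where
  (G_k)_{ij} = rho(|i - j|), (r_k)_i = rho(i), i,j = 1..k.
Equivalently, Durbin-Levinson gives phi_{kk} iteratively:
  phi_{11} = rho(1)
  phi_{kk} = [rho(k) - sum_{j=1..k-1} phi_{k-1,j} rho(k-j)]
            / [1 - sum_{j=1..k-1} phi_{k-1,j} rho(j)],
  phi_{k,j} = phi_{k-1,j} - phi_{kk} phi_{k-1,k-j},  j = 1..k-1.
Step k = 1:
  phi_11 = rho(1) = -0.7275.
Step k = 2:
  phi_22 = [rho(2) - phi_11 rho(1)] / [1 - phi_11 rho(1)] = [0.6545 - (-0.7275)(-0.7275)] / [1 - (-0.7275)(-0.7275)]
         = 0.12524375 / 0.47074375 = 0.2661.
Therefore phi_{22} = 0.2661.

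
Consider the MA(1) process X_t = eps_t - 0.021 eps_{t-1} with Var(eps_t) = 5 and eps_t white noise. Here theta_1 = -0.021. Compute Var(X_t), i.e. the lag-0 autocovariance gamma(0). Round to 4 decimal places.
\gamma(0) = 5.0022

For an MA(q) process X_t = eps_t + sum_i theta_i eps_{t-i} with
Var(eps_t) = sigma^2, the variance is
  gamma(0) = sigma^2 * (1 + sum_i theta_i^2).
  sum_i theta_i^2 = (-0.021)^2 = 0.000441.
  gamma(0) = 5 * (1 + 0.000441) = 5 * 1.000441 = 5.002205, which rounds to 5.0022.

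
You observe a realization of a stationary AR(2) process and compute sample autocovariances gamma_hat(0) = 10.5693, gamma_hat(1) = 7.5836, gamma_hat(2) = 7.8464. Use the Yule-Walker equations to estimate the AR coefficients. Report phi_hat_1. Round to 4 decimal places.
\hat\phi_{1} = 0.3810

The Yule-Walker equations for an AR(p) process read, in matrix form,
  Gamma_p phi = r_p,   with   (Gamma_p)_{ij} = gamma(|i - j|),
                       (r_p)_i = gamma(i),   i,j = 1..p.
Substitute the sample gammas (Toeplitz matrix and right-hand side of size 2):
  Gamma_p = [[10.5693, 7.5836], [7.5836, 10.5693]]
  r_p     = [7.5836, 7.8464]
Written out:
  10.5693 phi_1 + 7.5836 phi_2 = 7.5836
  7.5836 phi_1 + 10.5693 phi_2 = 7.8464
Solve by Cramer's rule:
  det = gamma(0)^2 - gamma(1)^2 = (10.5693)^2 - (7.5836)^2 = 111.71010249 - 57.51098896 = 54.19911353
  phi_hat_1 = [gamma(1) gamma(0) - gamma(1) gamma(2)] / det = [(7.5836)(10.5693) - (7.5836)(7.8464)] / 54.19911353 = 20.64938444 / 54.19911353 = 0.381
  phi_hat_2 = [gamma(0) gamma(2) - gamma(1)^2] / det = [(10.5693)(7.8464) - (7.5836)^2] / 54.19911353 = 25.41996656 / 54.19911353 = 0.469
So phi_hat = [0.3810, 0.4690].
Therefore phi_hat_1 = 0.3810.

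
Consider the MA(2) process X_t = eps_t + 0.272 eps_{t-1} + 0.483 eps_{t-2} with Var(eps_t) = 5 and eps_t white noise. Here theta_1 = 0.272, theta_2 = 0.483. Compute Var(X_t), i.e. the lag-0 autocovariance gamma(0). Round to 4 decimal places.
\gamma(0) = 6.5364

For an MA(q) process X_t = eps_t + sum_i theta_i eps_{t-i} with
Var(eps_t) = sigma^2, the variance is
  gamma(0) = sigma^2 * (1 + sum_i theta_i^2).
  sum_i theta_i^2 = (0.272)^2 + (0.483)^2 = 0.073984 + 0.233289 = 0.307273.
  gamma(0) = 5 * (1 + 0.307273) = 5 * 1.307273 = 6.536365, which rounds to 6.5364.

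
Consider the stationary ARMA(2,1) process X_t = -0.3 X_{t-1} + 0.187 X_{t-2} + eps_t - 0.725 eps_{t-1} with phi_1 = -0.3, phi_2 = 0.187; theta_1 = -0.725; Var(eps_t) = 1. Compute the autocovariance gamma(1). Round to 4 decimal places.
\gamma(1) = -1.8039

Multiply the model equation by X_{t-k} and take expectations. With theta_0 = psi_0 = 1 and psi_j the MA(infinity) weights, this gives
  gamma(k) - sum_i phi_i gamma(k-i) = c_k,
  c_k = sigma^2 * sum_{j=k..q} theta_j psi_{j-k}   (c_k = 0 for k > q),
using gamma(-m) = gamma(m).
psi-weights needed (psi_j = theta_j + sum_i phi_i psi_{j-i}):
  psi_1 = theta_1 + phi_1 = -0.725 + (-0.3) = -1.025
Right-hand sides:
  c_0 = sigma^2 (1 + theta_1 psi_1) = 1 * (1 + (-0.725)(-1.025)) = 1 * 1.743125 = 1.743125
  c_1 = sigma^2 theta_1 = 1 * (-0.725) = -0.725
  c_2 = 0
Equations for k = 0, 1, 2 (AR order 2, c_2 = 0):
  (E0) gamma(0) = phi_1 gamma(1) + phi_2 gamma(2) + c_0
  (E1) gamma(1) = phi_1 gamma(0) + phi_2 gamma(1) + c_1
  (E2) gamma(2) = phi_1 gamma(1) + phi_2 gamma(0)
From (E1): gamma(1) = A gamma(0) + B with
  A = phi_1 / (1 - phi_2) = -0.3 / 0.813 = -0.369004,   B = c_1 / (1 - phi_2) = -0.725 / 0.813 = -0.891759.
Insert (E2) into (E0): gamma(0) (1 - phi_2^2) = phi_1 (1 + phi_2) gamma(1) + c_0.
  phi_1 (1 + phi_2) = (-0.3)(1.187) = -0.3561,   1 - phi_2^2 = 0.965031.
Replace gamma(1) by A gamma(0) + B and collect gamma(0):
  gamma(0) [0.965031 - (-0.3561)(-0.369004)] = (-0.3561)(-0.891759) + 1.743125
  gamma(0) * 0.833629 = 2.06068
  gamma(0) = 2.06068 / 0.833629 = 2.47194.
  gamma(1) = A gamma(0) + B = (-0.369004)(2.47194) + (-0.891759) = -1.803914.
Therefore gamma(1) = -1.8039 (to 4 decimal places).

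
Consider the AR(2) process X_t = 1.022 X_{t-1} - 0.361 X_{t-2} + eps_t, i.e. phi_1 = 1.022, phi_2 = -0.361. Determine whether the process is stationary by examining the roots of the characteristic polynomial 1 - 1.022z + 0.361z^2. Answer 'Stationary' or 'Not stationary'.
\text{Stationary}

The AR(p) characteristic polynomial is P(z) = 1 - 1.022z + 0.361z^2.
Stationarity requires all roots to lie outside the unit circle, i.e. |z| > 1 for every root.
Set 1 + (-1.022) z + (0.361) z^2 = 0, i.e. a z^2 + b z + c = 0 with a = 0.361, b = -1.022, c = 1.
Discriminant D = b^2 - 4ac = (-1.022)^2 - 4*(0.361)*1 = 1.044484 - (1.444) = -0.399516.
D < 0, so the roots are the complex-conjugate pair z = (-b +/- i sqrt(-D)) / (2a) = 1.4155 +/- 0.8754i.
For a conjugate pair |z|^2 = z * conj(z) = (product of roots) = c/a = 1/(0.361) = 2.770083, so |z| = sqrt(2.770083) = 1.6644 for both roots.
Moduli of all roots: 1.6644, 1.6644.
All moduli strictly greater than 1? Yes.
Verdict: Stationary.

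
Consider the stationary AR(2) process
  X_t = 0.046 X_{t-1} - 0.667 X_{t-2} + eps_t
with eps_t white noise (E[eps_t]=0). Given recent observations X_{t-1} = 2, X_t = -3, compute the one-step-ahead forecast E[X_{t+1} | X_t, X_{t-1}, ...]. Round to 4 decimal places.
E[X_{t+1} \mid \mathcal F_t] = -1.4720

For an AR(p) model X_t = c + sum_i phi_i X_{t-i} + eps_t, the
one-step-ahead conditional mean is
  E[X_{t+1} | X_t, ...] = c + sum_i phi_i X_{t+1-i}.
Substitute known values:
  E[X_{t+1} | ...] = (0.046) * (-3) + (-0.667) * (2)
                   = -1.4720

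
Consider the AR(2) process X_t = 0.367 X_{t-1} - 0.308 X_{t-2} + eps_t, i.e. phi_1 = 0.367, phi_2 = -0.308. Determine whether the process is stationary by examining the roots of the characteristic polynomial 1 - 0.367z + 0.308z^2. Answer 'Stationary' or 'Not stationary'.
\text{Stationary}

The AR(p) characteristic polynomial is P(z) = 1 - 0.367z + 0.308z^2.
Stationarity requires all roots to lie outside the unit circle, i.e. |z| > 1 for every root.
Set 1 + (-0.367) z + (0.308) z^2 = 0, i.e. a z^2 + b z + c = 0 with a = 0.308, b = -0.367, c = 1.
Discriminant D = b^2 - 4ac = (-0.367)^2 - 4*(0.308)*1 = 0.134689 - (1.232) = -1.097311.
D < 0, so the roots are the complex-conjugate pair z = (-b +/- i sqrt(-D)) / (2a) = 0.5958 +/- 1.7005i.
For a conjugate pair |z|^2 = z * conj(z) = (product of roots) = c/a = 1/(0.308) = 3.246753, so |z| = sqrt(3.246753) = 1.8019 for both roots.
Moduli of all roots: 1.8019, 1.8019.
All moduli strictly greater than 1? Yes.
Verdict: Stationary.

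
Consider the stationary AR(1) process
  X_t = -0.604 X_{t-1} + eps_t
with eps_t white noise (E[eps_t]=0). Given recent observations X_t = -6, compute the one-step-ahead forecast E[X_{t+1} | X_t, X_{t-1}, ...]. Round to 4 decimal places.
E[X_{t+1} \mid \mathcal F_t] = 3.6240

For an AR(p) model X_t = c + sum_i phi_i X_{t-i} + eps_t, the
one-step-ahead conditional mean is
  E[X_{t+1} | X_t, ...] = c + sum_i phi_i X_{t+1-i}.
Substitute known values:
  E[X_{t+1} | ...] = (-0.604) * (-6)
                   = 3.6240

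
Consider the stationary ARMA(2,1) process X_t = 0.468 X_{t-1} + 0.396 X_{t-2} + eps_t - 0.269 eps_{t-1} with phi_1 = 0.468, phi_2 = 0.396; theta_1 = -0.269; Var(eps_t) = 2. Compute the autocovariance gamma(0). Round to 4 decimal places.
\gamma(0) = 3.8906

Multiply the model equation by X_{t-k} and take expectations. With theta_0 = psi_0 = 1 and psi_j the MA(infinity) weights, this gives
  gamma(k) - sum_i phi_i gamma(k-i) = c_k,
  c_k = sigma^2 * sum_{j=k..q} theta_j psi_{j-k}   (c_k = 0 for k > q),
using gamma(-m) = gamma(m).
psi-weights needed (psi_j = theta_j + sum_i phi_i psi_{j-i}):
  psi_1 = theta_1 + phi_1 = -0.269 + (0.468) = 0.199
Right-hand sides:
  c_0 = sigma^2 (1 + theta_1 psi_1) = 2 * (1 + (-0.269)(0.199)) = 2 * 0.946469 = 1.892938
  c_1 = sigma^2 theta_1 = 2 * (-0.269) = -0.538
  c_2 = 0
Equations for k = 0, 1, 2 (AR order 2, c_2 = 0):
  (E0) gamma(0) = phi_1 gamma(1) + phi_2 gamma(2) + c_0
  (E1) gamma(1) = phi_1 gamma(0) + phi_2 gamma(1) + c_1
  (E2) gamma(2) = phi_1 gamma(1) + phi_2 gamma(0)
From (E1): gamma(1) = A gamma(0) + B with
  A = phi_1 / (1 - phi_2) = 0.468 / 0.604 = 0.774834,   B = c_1 / (1 - phi_2) = -0.538 / 0.604 = -0.890728.
Insert (E2) into (E0): gamma(0) (1 - phi_2^2) = phi_1 (1 + phi_2) gamma(1) + c_0.
  phi_1 (1 + phi_2) = (0.468)(1.396) = 0.653328,   1 - phi_2^2 = 0.843184.
Replace gamma(1) by A gamma(0) + B and collect gamma(0):
  gamma(0) [0.843184 - (0.653328)(0.774834)] = (0.653328)(-0.890728) + 1.892938
  gamma(0) * 0.336963 = 1.311
  gamma(0) = 1.311 / 0.336963 = 3.890636.
Therefore gamma(0) = 3.8906 (to 4 decimal places).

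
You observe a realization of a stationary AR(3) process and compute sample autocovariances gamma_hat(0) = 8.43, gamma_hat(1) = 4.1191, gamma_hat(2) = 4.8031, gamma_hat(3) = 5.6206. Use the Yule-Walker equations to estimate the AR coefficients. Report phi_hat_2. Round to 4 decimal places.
\hat\phi_{2} = 0.3020

The Yule-Walker equations for an AR(p) process read, in matrix form,
  Gamma_p phi = r_p,   with   (Gamma_p)_{ij} = gamma(|i - j|),
                       (r_p)_i = gamma(i),   i,j = 1..p.
Substitute the sample gammas (Toeplitz matrix and right-hand side of size 3):
  Gamma_p = [[8.43, 4.1191, 4.8031], [4.1191, 8.43, 4.1191], [4.8031, 4.1191, 8.43]]
  r_p     = [4.1191, 4.8031, 5.6206]
Written out (R1..R3):
  (R1) 8.43 phi_1 + 4.1191 phi_2 + 4.8031 phi_3 = 4.1191
  (R2) 4.1191 phi_1 + 8.43 phi_2 + 4.1191 phi_3 = 4.8031
  (R3) 4.8031 phi_1 + 4.1191 phi_2 + 8.43 phi_3 = 5.6206
Gaussian elimination:
  R2 <- R2 - (4.1191/8.43) R1 = R2 - (0.488624) R1:  6.417309 phi_2 + 1.77219 phi_3 = 2.790409
  R3 <- R3 - (4.8031/8.43) R1 = R3 - (0.569763) R1:  1.77219 phi_2 + 5.693373 phi_3 = 3.27369
  R3 <- R3 - (1.77219/6.417309) R2 = R3 - (0.276158) R2:  5.203968 phi_3 = 2.503097
Back-substitution:
  phi_hat_3 = 2.503097 / 5.203968 = 0.480998
  phi_hat_2 = (2.790409 - (1.77219)(0.480998)) / 6.417309 = 0.301994
  phi_hat_1 = (4.1191 - (4.1191)(0.301994) - (4.8031)(0.480998)) / 8.43 = 0.067008
So phi_hat = [0.0670, 0.3020, 0.4810].
Therefore phi_hat_2 = 0.3020.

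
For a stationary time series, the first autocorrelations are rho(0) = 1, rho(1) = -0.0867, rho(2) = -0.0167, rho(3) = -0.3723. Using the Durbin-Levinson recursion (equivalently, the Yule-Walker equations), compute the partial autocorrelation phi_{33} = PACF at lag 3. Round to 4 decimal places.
\phi_{33} = -0.3790

The PACF at lag k is phi_{kk}, the last component of the solution
to the Yule-Walker system G_k phi = r_k where
  (G_k)_{ij} = rho(|i - j|), (r_k)_i = rho(i), i,j = 1..k.
Equivalently, Durbin-Levinson gives phi_{kk} iteratively:
  phi_{11} = rho(1)
  phi_{kk} = [rho(k) - sum_{j=1..k-1} phi_{k-1,j} rho(k-j)]
            / [1 - sum_{j=1..k-1} phi_{k-1,j} rho(j)],
  phi_{k,j} = phi_{k-1,j} - phi_{kk} phi_{k-1,k-j},  j = 1..k-1.
Step k = 1:
  phi_11 = rho(1) = -0.0867.
Step k = 2:
  phi_22 = [rho(2) - phi_11 rho(1)] / [1 - phi_11 rho(1)] = [-0.0167 - (-0.0867)(-0.0867)] / [1 - (-0.0867)(-0.0867)]
         = -0.02421689 / 0.99248311 = -0.0244.
  Update: phi_21 = phi_11 - phi_22 phi_11 = -0.0867 - (-0.0244)(-0.0867) = -0.088816.
Step k = 3:
  phi_33 = [rho(3) - phi_21 rho(2) - phi_22 rho(1)] / [1 - phi_21 rho(1) - phi_22 rho(2)]
    numerator   = -0.3723 - (-0.088816)(-0.0167) - (-0.0244)(-0.0867) = -0.37589873
    denominator = 1 - (-0.088816)(-0.0867) - (-0.0244)(-0.0167) = 0.99189221
  phi_33 = -0.37589873 / 0.99189221 = -0.379.
Therefore phi_{33} = -0.3790.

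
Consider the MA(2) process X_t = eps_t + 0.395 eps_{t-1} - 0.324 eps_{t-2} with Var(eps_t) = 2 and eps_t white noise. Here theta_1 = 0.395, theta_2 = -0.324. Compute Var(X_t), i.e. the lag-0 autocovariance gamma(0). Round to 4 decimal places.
\gamma(0) = 2.5220

For an MA(q) process X_t = eps_t + sum_i theta_i eps_{t-i} with
Var(eps_t) = sigma^2, the variance is
  gamma(0) = sigma^2 * (1 + sum_i theta_i^2).
  sum_i theta_i^2 = (0.395)^2 + (-0.324)^2 = 0.156025 + 0.104976 = 0.261001.
  gamma(0) = 2 * (1 + 0.261001) = 2 * 1.261001 = 2.522002, which rounds to 2.5220.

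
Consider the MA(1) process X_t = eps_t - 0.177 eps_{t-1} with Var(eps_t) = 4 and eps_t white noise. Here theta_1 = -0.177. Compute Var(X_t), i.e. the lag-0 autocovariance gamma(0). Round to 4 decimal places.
\gamma(0) = 4.1253

For an MA(q) process X_t = eps_t + sum_i theta_i eps_{t-i} with
Var(eps_t) = sigma^2, the variance is
  gamma(0) = sigma^2 * (1 + sum_i theta_i^2).
  sum_i theta_i^2 = (-0.177)^2 = 0.031329.
  gamma(0) = 4 * (1 + 0.031329) = 4 * 1.031329 = 4.125316, which rounds to 4.1253.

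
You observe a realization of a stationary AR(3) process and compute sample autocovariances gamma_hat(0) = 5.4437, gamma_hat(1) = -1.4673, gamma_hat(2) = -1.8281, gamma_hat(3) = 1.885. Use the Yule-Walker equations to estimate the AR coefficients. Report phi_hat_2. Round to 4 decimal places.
\hat\phi_{2} = -0.3900

The Yule-Walker equations for an AR(p) process read, in matrix form,
  Gamma_p phi = r_p,   with   (Gamma_p)_{ij} = gamma(|i - j|),
                       (r_p)_i = gamma(i),   i,j = 1..p.
Substitute the sample gammas (Toeplitz matrix and right-hand side of size 3):
  Gamma_p = [[5.4437, -1.4673, -1.8281], [-1.4673, 5.4437, -1.4673], [-1.8281, -1.4673, 5.4437]]
  r_p     = [-1.4673, -1.8281, 1.885]
Written out (R1..R3):
  (R1) 5.4437 phi_1 - 1.4673 phi_2 - 1.8281 phi_3 = -1.4673
  (R2) -1.4673 phi_1 + 5.4437 phi_2 - 1.4673 phi_3 = -1.8281
  (R3) -1.8281 phi_1 - 1.4673 phi_2 + 5.4437 phi_3 = 1.885
Gaussian elimination:
  R2 <- R2 - (-1.4673/5.4437) R1 = R2 - (-0.269541) R1:  5.048203 phi_2 - 1.960048 phi_3 = -2.223597
  R3 <- R3 - (-1.8281/5.4437) R1 = R3 - (-0.335819) R1:  -1.960048 phi_2 + 4.829789 phi_3 = 1.392252
  R3 <- R3 - (-1.960048/5.048203) R2 = R3 - (-0.388266) R2:  4.068768 phi_3 = 0.528904
Back-substitution:
  phi_hat_3 = 0.528904 / 4.068768 = 0.129991
  phi_hat_2 = (-2.223597 - (-1.960048)(0.129991)) / 5.048203 = -0.390002
  phi_hat_1 = (-1.4673 - (-1.4673)(-0.390002) - (-1.8281)(0.129991)) / 5.4437 = -0.331009
So phi_hat = [-0.3310, -0.3900, 0.1300].
Therefore phi_hat_2 = -0.3900.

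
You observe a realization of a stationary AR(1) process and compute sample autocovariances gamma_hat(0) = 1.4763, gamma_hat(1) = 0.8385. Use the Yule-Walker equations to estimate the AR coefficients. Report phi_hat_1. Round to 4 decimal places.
\hat\phi_{1} = 0.5680

The Yule-Walker equations for an AR(p) process read, in matrix form,
  Gamma_p phi = r_p,   with   (Gamma_p)_{ij} = gamma(|i - j|),
                       (r_p)_i = gamma(i),   i,j = 1..p.
Substitute the sample gammas (Toeplitz matrix and right-hand side of size 1):
  Gamma_p = [[1.4763]]
  r_p     = [0.8385]
With p = 1 this is the single equation gamma(0) phi_1 = gamma(1):
  phi_hat_1 = gamma(1) / gamma(0) = 0.8385 / 1.4763 = 0.5680.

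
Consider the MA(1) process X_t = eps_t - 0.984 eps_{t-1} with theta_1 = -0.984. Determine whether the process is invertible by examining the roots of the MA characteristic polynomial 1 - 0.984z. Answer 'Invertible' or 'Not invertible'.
\text{Invertible}

The MA(q) characteristic polynomial is P(z) = 1 - 0.984z.
Invertibility requires all roots to lie outside the unit circle, i.e. |z| > 1 for every root.
This is linear in z: 1 + (-0.984) z = 0  =>  z = -1/(-0.984) = 1.01626,  |z| = 1.01626.
Moduli of all roots: 1.0163.
All moduli strictly greater than 1? Yes.
Verdict: Invertible.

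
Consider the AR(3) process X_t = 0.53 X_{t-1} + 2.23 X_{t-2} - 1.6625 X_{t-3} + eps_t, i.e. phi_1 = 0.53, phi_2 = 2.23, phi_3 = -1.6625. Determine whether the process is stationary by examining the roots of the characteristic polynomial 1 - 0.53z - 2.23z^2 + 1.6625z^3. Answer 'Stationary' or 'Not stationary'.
\text{Not stationary}

The AR(p) characteristic polynomial is P(z) = 1 - 0.53z - 2.23z^2 + 1.6625z^3.
Stationarity requires all roots to lie outside the unit circle, i.e. |z| > 1 for every root.
Degree 3: look for a simple real root z0 first, then factor out (1 - z/z0) and solve the remaining quadratic.
Testing z0 = 0.8: P(0.8) = 1 + (-0.53)(0.8) + (-2.23)(0.8)^2 + (1.6625)(0.8)^3
  = 1 + (-0.424) + (-1.4272) + (0.8512) = 0.  So z_0 = 0.8 is a root, |z_0| = 0.8.
Divide out the factor (1 - 1.25 z) = (1 - z/z0) (since 1/z0 = 1.25):
  P(z) = (1 - 1.25 z)(1 + (0.72) z + (-1.33) z^2)
  [check: z-coef 0.72 - (1.25) = -0.53; z^2-coef -1.33 - (1.25)(0.72) = -2.23; z^3-coef -(1.25)(-1.33) = 1.6625.]
Remaining roots from the quadratic factor 1 + (0.72) z + (-1.33) z^2:
  Set 1 + (0.72) z + (-1.33) z^2 = 0, i.e. a z^2 + b z + c = 0 with a = -1.33, b = 0.72, c = 1.
  Discriminant D = b^2 - 4ac = (0.72)^2 - 4*(-1.33)*1 = 0.5184 - (-5.32) = 5.8384.
  D >= 0, so the roots are real: z = (-b +/- sqrt(D)) / (2a) = (-0.72 +/- 2.416278) / (-2.66).
    z_1 = (-0.72 + 2.416278) / (-2.66) = -0.6377,   |z_1| = 0.6377.
    z_2 = (-0.72 - 2.416278) / (-2.66) = 1.1791,   |z_2| = 1.1791.
Moduli of all roots: 0.8000, 0.6377, 1.1791.
All moduli strictly greater than 1? No.
Verdict: Not stationary.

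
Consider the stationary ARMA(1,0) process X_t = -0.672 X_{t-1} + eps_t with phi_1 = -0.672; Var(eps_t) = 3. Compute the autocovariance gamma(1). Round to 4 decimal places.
\gamma(1) = -3.6760

Multiply the model equation by X_{t-k} and take expectations. With theta_0 = psi_0 = 1 and psi_j the MA(infinity) weights, this gives
  gamma(k) - sum_i phi_i gamma(k-i) = c_k,
  c_k = sigma^2 * sum_{j=k..q} theta_j psi_{j-k}   (c_k = 0 for k > q),
using gamma(-m) = gamma(m).
Pure AR (q = 0): c_0 = sigma^2 = 3, c_k = 0 for k >= 1.
Equations for k = 0 and k = 1 (AR order 1):
  gamma(0) = phi_1 gamma(1) + c_0
  gamma(1) = phi_1 gamma(0) + c_1
Substituting the second into the first: gamma(0) (1 - phi_1^2) = c_0 + phi_1 c_1, so
  gamma(0) = c_0 / (1 - phi_1^2) = 3 / (1 - (-0.672)^2) = 3 / 0.548416 = 5.4703.
  gamma(1) = phi_1 gamma(0) = (-0.672)(5.4703) = -3.676042.
Therefore gamma(1) = -3.6760 (to 4 decimal places).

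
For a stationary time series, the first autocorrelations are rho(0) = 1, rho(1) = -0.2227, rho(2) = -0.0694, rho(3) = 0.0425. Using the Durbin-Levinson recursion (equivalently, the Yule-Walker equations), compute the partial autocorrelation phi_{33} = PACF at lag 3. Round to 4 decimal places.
\phi_{33} = -0.0030

The PACF at lag k is phi_{kk}, the last component of the solution
to the Yule-Walker system G_k phi = r_k where
  (G_k)_{ij} = rho(|i - j|), (r_k)_i = rho(i), i,j = 1..k.
Equivalently, Durbin-Levinson gives phi_{kk} iteratively:
  phi_{11} = rho(1)
  phi_{kk} = [rho(k) - sum_{j=1..k-1} phi_{k-1,j} rho(k-j)]
            / [1 - sum_{j=1..k-1} phi_{k-1,j} rho(j)],
  phi_{k,j} = phi_{k-1,j} - phi_{kk} phi_{k-1,k-j},  j = 1..k-1.
Step k = 1:
  phi_11 = rho(1) = -0.2227.
Step k = 2:
  phi_22 = [rho(2) - phi_11 rho(1)] / [1 - phi_11 rho(1)] = [-0.0694 - (-0.2227)(-0.2227)] / [1 - (-0.2227)(-0.2227)]
         = -0.11899529 / 0.95040471 = -0.125205.
  Update: phi_21 = phi_11 - phi_22 phi_11 = -0.2227 - (-0.125205)(-0.2227) = -0.250583.
Step k = 3:
  phi_33 = [rho(3) - phi_21 rho(2) - phi_22 rho(1)] / [1 - phi_21 rho(1) - phi_22 rho(2)]
    numerator   = 0.0425 - (-0.250583)(-0.0694) - (-0.125205)(-0.2227) = -0.00277359
    denominator = 1 - (-0.250583)(-0.2227) - (-0.125205)(-0.0694) = 0.93550592
  phi_33 = -0.00277359 / 0.93550592 = -0.003.
Therefore phi_{33} = -0.0030.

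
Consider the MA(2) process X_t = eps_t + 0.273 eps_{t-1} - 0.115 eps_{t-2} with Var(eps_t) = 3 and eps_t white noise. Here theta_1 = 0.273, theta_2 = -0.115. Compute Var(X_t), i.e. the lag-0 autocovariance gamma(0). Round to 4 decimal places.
\gamma(0) = 3.2633

For an MA(q) process X_t = eps_t + sum_i theta_i eps_{t-i} with
Var(eps_t) = sigma^2, the variance is
  gamma(0) = sigma^2 * (1 + sum_i theta_i^2).
  sum_i theta_i^2 = (0.273)^2 + (-0.115)^2 = 0.074529 + 0.013225 = 0.087754.
  gamma(0) = 3 * (1 + 0.087754) = 3 * 1.087754 = 3.263262, which rounds to 3.2633.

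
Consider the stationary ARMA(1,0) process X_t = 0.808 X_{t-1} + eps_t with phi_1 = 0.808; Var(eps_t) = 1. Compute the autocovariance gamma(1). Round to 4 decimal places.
\gamma(1) = 2.3276

Multiply the model equation by X_{t-k} and take expectations. With theta_0 = psi_0 = 1 and psi_j the MA(infinity) weights, this gives
  gamma(k) - sum_i phi_i gamma(k-i) = c_k,
  c_k = sigma^2 * sum_{j=k..q} theta_j psi_{j-k}   (c_k = 0 for k > q),
using gamma(-m) = gamma(m).
Pure AR (q = 0): c_0 = sigma^2 = 1, c_k = 0 for k >= 1.
Equations for k = 0 and k = 1 (AR order 1):
  gamma(0) = phi_1 gamma(1) + c_0
  gamma(1) = phi_1 gamma(0) + c_1
Substituting the second into the first: gamma(0) (1 - phi_1^2) = c_0 + phi_1 c_1, so
  gamma(0) = c_0 / (1 - phi_1^2) = 1 / (1 - (0.808)^2) = 1 / 0.347136 = 2.880715.
  gamma(1) = phi_1 gamma(0) = (0.808)(2.880715) = 2.327618.
Therefore gamma(1) = 2.3276 (to 4 decimal places).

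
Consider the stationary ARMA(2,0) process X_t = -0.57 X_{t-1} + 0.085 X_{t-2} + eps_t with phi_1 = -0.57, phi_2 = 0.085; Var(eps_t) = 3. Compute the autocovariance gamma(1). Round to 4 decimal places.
\gamma(1) = -3.0762

Multiply the model equation by X_{t-k} and take expectations. With theta_0 = psi_0 = 1 and psi_j the MA(infinity) weights, this gives
  gamma(k) - sum_i phi_i gamma(k-i) = c_k,
  c_k = sigma^2 * sum_{j=k..q} theta_j psi_{j-k}   (c_k = 0 for k > q),
using gamma(-m) = gamma(m).
Pure AR (q = 0): c_0 = sigma^2 = 3, c_k = 0 for k >= 1.
Equations for k = 0, 1, 2 (AR order 2, c_2 = 0):
  (E0) gamma(0) = phi_1 gamma(1) + phi_2 gamma(2) + c_0
  (E1) gamma(1) = phi_1 gamma(0) + phi_2 gamma(1) + c_1
  (E2) gamma(2) = phi_1 gamma(1) + phi_2 gamma(0)
From (E1): gamma(1) = A gamma(0) + B with
  A = phi_1 / (1 - phi_2) = -0.57 / 0.915 = -0.622951,   B = c_1 / (1 - phi_2) = 0 / 0.915 = 0.
Insert (E2) into (E0): gamma(0) (1 - phi_2^2) = phi_1 (1 + phi_2) gamma(1) + c_0.
  phi_1 (1 + phi_2) = (-0.57)(1.085) = -0.61845,   1 - phi_2^2 = 0.992775.
Replace gamma(1) by A gamma(0) + B and collect gamma(0):
  gamma(0) [0.992775 - (-0.61845)(-0.622951)] = c_0 = 3
  gamma(0) * 0.607511 = 3
  gamma(0) = 3 / 0.607511 = 4.938182.
  gamma(1) = A gamma(0) = (-0.622951)(4.938182) = -3.076244.
Therefore gamma(1) = -3.0762 (to 4 decimal places).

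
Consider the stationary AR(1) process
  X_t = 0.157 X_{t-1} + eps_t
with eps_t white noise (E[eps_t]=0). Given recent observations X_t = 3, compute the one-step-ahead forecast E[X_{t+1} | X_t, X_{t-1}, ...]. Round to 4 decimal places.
E[X_{t+1} \mid \mathcal F_t] = 0.4710

For an AR(p) model X_t = c + sum_i phi_i X_{t-i} + eps_t, the
one-step-ahead conditional mean is
  E[X_{t+1} | X_t, ...] = c + sum_i phi_i X_{t+1-i}.
Substitute known values:
  E[X_{t+1} | ...] = (0.157) * (3)
                   = 0.4710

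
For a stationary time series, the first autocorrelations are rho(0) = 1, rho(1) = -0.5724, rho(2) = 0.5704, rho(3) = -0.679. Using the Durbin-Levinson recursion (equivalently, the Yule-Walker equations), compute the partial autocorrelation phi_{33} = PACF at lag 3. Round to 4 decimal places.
\phi_{33} = -0.4510

The PACF at lag k is phi_{kk}, the last component of the solution
to the Yule-Walker system G_k phi = r_k where
  (G_k)_{ij} = rho(|i - j|), (r_k)_i = rho(i), i,j = 1..k.
Equivalently, Durbin-Levinson gives phi_{kk} iteratively:
  phi_{11} = rho(1)
  phi_{kk} = [rho(k) - sum_{j=1..k-1} phi_{k-1,j} rho(k-j)]
            / [1 - sum_{j=1..k-1} phi_{k-1,j} rho(j)],
  phi_{k,j} = phi_{k-1,j} - phi_{kk} phi_{k-1,k-j},  j = 1..k-1.
Step k = 1:
  phi_11 = rho(1) = -0.5724.
Step k = 2:
  phi_22 = [rho(2) - phi_11 rho(1)] / [1 - phi_11 rho(1)] = [0.5704 - (-0.5724)(-0.5724)] / [1 - (-0.5724)(-0.5724)]
         = 0.24275824 / 0.67235824 = 0.361055.
  Update: phi_21 = phi_11 - phi_22 phi_11 = -0.5724 - (0.361055)(-0.5724) = -0.365732.
Step k = 3:
  phi_33 = [rho(3) - phi_21 rho(2) - phi_22 rho(1)] / [1 - phi_21 rho(1) - phi_22 rho(2)]
    numerator   = -0.679 - (-0.365732)(0.5704) - (0.361055)(-0.5724) = -0.26371854
    denominator = 1 - (-0.365732)(-0.5724) - (0.361055)(0.5704) = 0.58470919
  phi_33 = -0.26371854 / 0.58470919 = -0.451.
Therefore phi_{33} = -0.4510.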